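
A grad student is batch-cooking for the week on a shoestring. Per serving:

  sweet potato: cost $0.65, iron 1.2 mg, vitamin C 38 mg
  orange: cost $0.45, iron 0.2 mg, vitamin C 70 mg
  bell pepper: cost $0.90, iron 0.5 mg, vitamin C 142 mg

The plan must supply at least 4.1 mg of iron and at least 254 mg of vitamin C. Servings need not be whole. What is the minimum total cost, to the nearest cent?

At the optimum either one food covers both requirements or two foods hit both targets exactly; no other combination can be cheaper.
sweet potato only: max(4.1/1.2, 254/38) = 6.684 servings → $4.34.
orange only: max(4.1/0.2, 254/70) = 20.5 servings → $9.22.
bell pepper only: max(4.1/0.5, 254/142) = 8.2 servings → $7.38.
sweet potato + orange with both tight: 3.092 servings and 1.95 servings → $2.89.
sweet potato + bell pepper with both tight: 3.007 servings and 0.9841 servings → $2.84.
orange + bell pepper: the both-tight solution has a negative serving — not a feasible corner.
Cheapest feasible corner: $2.84.

$2.84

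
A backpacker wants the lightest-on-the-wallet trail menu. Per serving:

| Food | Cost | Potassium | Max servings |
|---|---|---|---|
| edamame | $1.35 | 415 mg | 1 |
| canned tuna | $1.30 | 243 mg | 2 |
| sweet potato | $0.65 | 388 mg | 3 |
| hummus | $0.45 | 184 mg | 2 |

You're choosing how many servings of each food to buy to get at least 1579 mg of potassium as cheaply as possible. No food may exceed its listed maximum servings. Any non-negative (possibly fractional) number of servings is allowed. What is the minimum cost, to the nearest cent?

$3.00

Cost per mg of potassium: sweet potato $0.0017, hummus $0.0024, edamame $0.0033, canned tuna $0.0053.
Take 3 servings of sweet potato: +1164.0 mg potassium for $1.95 (total $1.95, still need 415.0 mg).
Take 2 servings of hummus: +368.0 mg potassium for $0.90 (total $2.85, still need 47.0 mg).
Take 0.1133 servings of edamame: +47.0 mg potassium for $0.15 (total $3.00, still need 0.0 mg).
Greedy by cheapest-per-mg is optimal for a single linear constraint, so the minimum cost is $3.00.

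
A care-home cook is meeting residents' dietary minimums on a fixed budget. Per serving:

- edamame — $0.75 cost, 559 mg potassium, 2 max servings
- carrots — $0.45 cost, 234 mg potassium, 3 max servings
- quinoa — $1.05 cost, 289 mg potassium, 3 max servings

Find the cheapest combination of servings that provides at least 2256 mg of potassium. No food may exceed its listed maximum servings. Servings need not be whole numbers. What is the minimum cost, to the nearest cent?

Cost per mg of potassium: edamame $0.0013, carrots $0.0019, quinoa $0.0036.
Take 2 servings of edamame: +1118.0 mg potassium for $1.50 (total $1.50, still need 1138.0 mg).
Take 3 servings of carrots: +702.0 mg potassium for $1.35 (total $2.85, still need 436.0 mg).
Take 1.509 servings of quinoa: +436.0 mg potassium for $1.58 (total $4.43, still need 0.0 mg).
Filling from the cheapest source first is optimal under one linear minimum: $4.43.

$4.43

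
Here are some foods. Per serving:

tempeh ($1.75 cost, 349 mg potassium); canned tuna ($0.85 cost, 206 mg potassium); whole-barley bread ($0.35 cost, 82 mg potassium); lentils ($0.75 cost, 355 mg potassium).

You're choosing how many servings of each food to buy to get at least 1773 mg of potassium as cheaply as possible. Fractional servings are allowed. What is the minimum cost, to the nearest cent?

$3.75

Cost per mg of potassium: lentils $0.0021, canned tuna $0.0041, whole-barley bread $0.0043, tempeh $0.0050.
With no serving limits, use only lentils: 1773 mg / 355 mg = 4.994 servings × $0.75 = $3.75.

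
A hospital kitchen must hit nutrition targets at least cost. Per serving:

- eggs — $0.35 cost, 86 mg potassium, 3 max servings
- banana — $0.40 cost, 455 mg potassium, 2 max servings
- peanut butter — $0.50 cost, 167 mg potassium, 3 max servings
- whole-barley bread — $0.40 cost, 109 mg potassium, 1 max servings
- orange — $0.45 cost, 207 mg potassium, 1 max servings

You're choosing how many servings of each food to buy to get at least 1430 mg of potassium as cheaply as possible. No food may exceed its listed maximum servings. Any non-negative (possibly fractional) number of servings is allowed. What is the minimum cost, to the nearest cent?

Cost per mg of potassium: banana $0.0009, orange $0.0022, peanut butter $0.0030, whole-barley bread $0.0037, eggs $0.0041.
Take 2 servings of banana: +910.0 mg potassium for $0.80 (total $0.80, still need 520.0 mg).
Take 1 serving of orange: +207.0 mg potassium for $0.45 (total $1.25, still need 313.0 mg).
Take 1.874 servings of peanut butter: +313.0 mg potassium for $0.94 (total $2.19, still need 0.0 mg).
Filling from the cheapest source first is optimal under one linear minimum: $2.19.

$2.19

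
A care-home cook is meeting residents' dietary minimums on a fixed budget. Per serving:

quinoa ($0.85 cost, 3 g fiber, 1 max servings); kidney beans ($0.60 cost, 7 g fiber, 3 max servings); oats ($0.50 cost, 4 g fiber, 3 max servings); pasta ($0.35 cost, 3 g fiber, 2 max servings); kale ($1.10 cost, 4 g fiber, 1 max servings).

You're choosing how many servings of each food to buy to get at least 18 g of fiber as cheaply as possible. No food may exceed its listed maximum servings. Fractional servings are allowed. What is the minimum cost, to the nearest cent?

Cost per g of fiber: kidney beans $0.0857, pasta $0.1167, oats $0.1250, kale $0.2750, quinoa $0.2833.
Take 2.571 servings of kidney beans: +18.0 g fiber for $1.54 (total $1.54, still need 0.0 g).
Greedy by cheapest-per-g is optimal for a single linear constraint, so the minimum cost is $1.54.

$1.54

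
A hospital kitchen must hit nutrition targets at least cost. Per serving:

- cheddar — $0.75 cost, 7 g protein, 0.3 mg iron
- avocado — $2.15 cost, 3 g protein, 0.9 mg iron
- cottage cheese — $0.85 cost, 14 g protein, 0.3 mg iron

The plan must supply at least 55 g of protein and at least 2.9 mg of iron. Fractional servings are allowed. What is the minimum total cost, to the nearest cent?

$7.18

An LP optimum is at a vertex; with two nutrient constraints at most two foods are used. Check each candidate.
cheddar only: max(55/7, 2.9/0.3) = 9.667 servings → $7.25.
avocado only: max(55/3, 2.9/0.9) = 18.33 servings → $39.42.
cottage cheese only: max(55/14, 2.9/0.3) = 9.667 servings → $8.22.
cheddar + avocado with both tight: 7.556 servings and 0.7037 servings → $7.18.
cheddar + cottage cheese: intersection lies outside the first quadrant.
avocado + cottage cheese with both tight: 2.06 servings and 3.487 servings → $7.39.
So the least-cost plan costs $7.18.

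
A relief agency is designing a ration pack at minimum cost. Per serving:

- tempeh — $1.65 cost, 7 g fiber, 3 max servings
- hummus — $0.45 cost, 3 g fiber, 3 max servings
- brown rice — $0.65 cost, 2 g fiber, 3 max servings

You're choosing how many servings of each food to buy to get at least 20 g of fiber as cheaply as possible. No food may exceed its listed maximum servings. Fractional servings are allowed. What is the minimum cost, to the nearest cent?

Cost per g of fiber: hummus $0.1500, tempeh $0.2357, brown rice $0.3250.
Take 3 servings of hummus: +9.0 g fiber for $1.35 (total $1.35, still need 11.0 g).
Take 1.571 servings of tempeh: +11.0 g fiber for $2.59 (total $3.94, still need 0.0 g).
Greedy by cheapest-per-g is optimal for a single linear constraint, so the minimum cost is $3.94.

$3.94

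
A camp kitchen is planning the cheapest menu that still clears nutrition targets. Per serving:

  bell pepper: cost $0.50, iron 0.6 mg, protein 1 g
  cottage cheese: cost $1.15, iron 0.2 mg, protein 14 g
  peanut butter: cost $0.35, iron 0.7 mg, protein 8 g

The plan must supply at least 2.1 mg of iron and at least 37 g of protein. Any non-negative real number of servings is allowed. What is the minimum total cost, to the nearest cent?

$1.62

The cheapest plan sits at a corner of the feasible region — with two constraints it uses at most two foods.
bell pepper only: max(2.1/0.6, 37/1) = 37 servings → $18.50.
cottage cheese only: max(2.1/0.2, 37/14) = 10.5 servings → $12.07.
peanut butter only: max(2.1/0.7, 37/8) = 4.625 servings → $1.62.
bell pepper + cottage cheese with both tight: 2.683 servings and 2.451 servings → $4.16.
bell pepper + peanut butter with both targets exact would need a negative amount; discard.
cottage cheese + peanut butter with both tight: 1.11 servings and 2.683 servings → $2.22.
The minimum over all feasible corners is $1.62.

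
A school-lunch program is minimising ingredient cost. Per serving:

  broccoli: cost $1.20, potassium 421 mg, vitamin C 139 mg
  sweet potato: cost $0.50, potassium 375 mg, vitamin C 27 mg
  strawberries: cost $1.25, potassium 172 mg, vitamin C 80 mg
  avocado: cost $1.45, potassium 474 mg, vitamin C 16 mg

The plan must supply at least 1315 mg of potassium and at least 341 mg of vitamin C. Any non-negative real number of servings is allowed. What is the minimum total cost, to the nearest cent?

$3.20

Minimising a linear cost over {potassium ≥ 1315, vitamin C ≥ 341, servings ≥ 0} — the optimum is at a vertex, using one or two foods.
broccoli only: max(1315/421, 341/139) = 3.124 servings → $3.75.
sweet potato only: max(1315/375, 341/27) = 12.63 servings → $6.31.
strawberries only: max(1315/172, 341/80) = 7.645 servings → $9.56.
avocado only: max(1315/474, 341/16) = 21.31 servings → $30.90.
broccoli + sweet potato with both tight: 2.266 servings and 0.9624 servings → $3.20.
broccoli + strawberries: the both-tight solution has a negative serving — not a feasible corner.
broccoli + avocado with both tight: 2.377 servings and 0.6631 servings → $3.81.
sweet potato + strawberries with both tight: 1.836 servings and 3.643 servings → $5.47.
sweet potato + avocado: the both-tight solution has a negative serving — not a feasible corner.
strawberries + avocado with both tight: 3.998 servings and 1.324 servings → $6.92.
So the least-cost plan costs $3.20.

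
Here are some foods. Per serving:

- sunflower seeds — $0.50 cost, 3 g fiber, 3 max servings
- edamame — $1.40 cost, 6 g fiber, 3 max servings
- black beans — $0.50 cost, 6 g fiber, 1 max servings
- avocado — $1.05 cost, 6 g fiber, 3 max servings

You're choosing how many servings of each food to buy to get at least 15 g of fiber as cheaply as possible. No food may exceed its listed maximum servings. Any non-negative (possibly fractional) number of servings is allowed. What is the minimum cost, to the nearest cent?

Cost per g of fiber: black beans $0.0833, sunflower seeds $0.1667, avocado $0.1750, edamame $0.2333.
Take 1 serving of black beans: +6.0 g fiber for $0.50 (total $0.50, still need 9.0 g).
Take 3 servings of sunflower seeds: +9.0 g fiber for $1.50 (total $2.00, still need 0.0 g).
Filling from the cheapest source first is optimal under one linear minimum: $2.00.

$2.00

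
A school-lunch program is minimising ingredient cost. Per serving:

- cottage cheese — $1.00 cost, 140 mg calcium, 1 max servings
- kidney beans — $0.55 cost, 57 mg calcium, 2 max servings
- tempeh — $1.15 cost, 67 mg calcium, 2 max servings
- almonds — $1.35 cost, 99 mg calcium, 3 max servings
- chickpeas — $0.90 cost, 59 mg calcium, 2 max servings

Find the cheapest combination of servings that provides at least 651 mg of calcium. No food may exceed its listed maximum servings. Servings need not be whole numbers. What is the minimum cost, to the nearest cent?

$7.68

Cost per mg of calcium: cottage cheese $0.0071, kidney beans $0.0096, almonds $0.0136, chickpeas $0.0153, tempeh $0.0172.
Take 1 serving of cottage cheese: +140.0 mg calcium for $1.00 (total $1.00, still need 511.0 mg).
Take 2 servings of kidney beans: +114.0 mg calcium for $1.10 (total $2.10, still need 397.0 mg).
Take 3 servings of almonds: +297.0 mg calcium for $4.05 (total $6.15, still need 100.0 mg).
Take 1.695 servings of chickpeas: +100.0 mg calcium for $1.53 (total $7.68, still need 0.0 mg).
Greedy by cheapest-per-mg is optimal for a single linear constraint, so the minimum cost is $7.68.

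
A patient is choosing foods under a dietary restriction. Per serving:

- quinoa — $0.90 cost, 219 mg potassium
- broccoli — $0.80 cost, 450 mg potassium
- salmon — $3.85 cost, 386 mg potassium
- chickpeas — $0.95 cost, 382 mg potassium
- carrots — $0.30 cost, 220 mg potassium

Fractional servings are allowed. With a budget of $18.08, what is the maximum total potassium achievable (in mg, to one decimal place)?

Potassium per dollar: carrots 733.3, broccoli 562.5, chickpeas 402.1, quinoa 243.3, salmon 100.3.
With no serving limits, spend the whole cost allowance on carrots: $18.08 / $0.30 × 220 mg = 13258.7 mg.

13258.7 mg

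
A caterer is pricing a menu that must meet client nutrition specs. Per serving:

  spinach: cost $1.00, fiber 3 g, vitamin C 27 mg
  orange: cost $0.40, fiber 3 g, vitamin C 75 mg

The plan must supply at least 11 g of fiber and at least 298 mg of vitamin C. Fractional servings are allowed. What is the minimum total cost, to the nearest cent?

A basic optimal solution has at most two foods positive. Try each food alone and each pair with both targets met exactly.
spinach only: max(11/3, 298/27) = 11.04 servings → $11.04.
orange only: max(11/3, 298/75) = 3.973 servings → $1.59.
spinach + orange: the both-tight solution has a negative serving — not a feasible corner.
Cheapest feasible corner: $1.59.

$1.59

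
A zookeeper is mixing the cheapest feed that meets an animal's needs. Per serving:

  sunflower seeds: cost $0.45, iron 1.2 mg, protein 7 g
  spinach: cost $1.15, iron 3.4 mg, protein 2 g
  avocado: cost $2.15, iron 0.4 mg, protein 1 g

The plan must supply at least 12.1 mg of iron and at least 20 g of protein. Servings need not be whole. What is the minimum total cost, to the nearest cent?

$4.18

For a min-cost LP with two ≥-constraints, a basic feasible solution has at most two positive variables.
sunflower seeds only: max(12.1/1.2, 20/7) = 10.08 servings → $4.54.
spinach only: max(12.1/3.4, 20/2) = 10 servings → $11.50.
avocado only: max(12.1/0.4, 20/1) = 30.25 servings → $65.04.
sunflower seeds + spinach with both tight: 2.047 servings and 2.836 servings → $4.18.
sunflower seeds + avocado: intersection lies outside the first quadrant.
spinach + avocado with both tight: 1.577 servings and 16.85 servings → $38.03.
The minimum over all feasible corners is $4.18.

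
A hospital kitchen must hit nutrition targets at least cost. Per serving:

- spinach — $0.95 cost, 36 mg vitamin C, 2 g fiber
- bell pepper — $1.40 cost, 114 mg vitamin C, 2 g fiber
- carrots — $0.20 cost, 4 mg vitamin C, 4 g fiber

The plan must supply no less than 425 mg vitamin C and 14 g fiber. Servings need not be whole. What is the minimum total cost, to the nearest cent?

$5.47

For a min-cost LP with two ≥-constraints, a basic feasible solution has at most two positive variables.
spinach only: max(425/36, 14/2) = 11.81 servings → $11.22.
bell pepper only: max(425/114, 14/2) = 7 servings → $9.80.
carrots only: max(425/4, 14/4) = 106.2 servings → $21.25.
spinach + bell pepper with both tight: 4.782 servings and 2.218 servings → $7.65.
spinach + carrots with both targets exact would need a negative amount; discard.
bell pepper + carrots with both tight: 3.67 servings and 1.665 servings → $5.47.
So the least-cost plan costs $5.47.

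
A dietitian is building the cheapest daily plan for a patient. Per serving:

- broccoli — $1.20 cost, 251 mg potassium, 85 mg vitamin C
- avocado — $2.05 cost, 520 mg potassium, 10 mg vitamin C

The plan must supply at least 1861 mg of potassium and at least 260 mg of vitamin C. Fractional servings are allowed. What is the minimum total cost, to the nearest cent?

This is a tiny linear program; its minimum lies at a vertex of the feasible set. List the vertices and price them.
broccoli only: max(1861/251, 260/85) = 7.414 servings → $8.90.
avocado only: max(1861/520, 260/10) = 26 servings → $53.30.
broccoli + avocado with both tight: 2.797 servings and 2.229 servings → $7.93.
The minimum over all feasible corners is $7.93.

$7.93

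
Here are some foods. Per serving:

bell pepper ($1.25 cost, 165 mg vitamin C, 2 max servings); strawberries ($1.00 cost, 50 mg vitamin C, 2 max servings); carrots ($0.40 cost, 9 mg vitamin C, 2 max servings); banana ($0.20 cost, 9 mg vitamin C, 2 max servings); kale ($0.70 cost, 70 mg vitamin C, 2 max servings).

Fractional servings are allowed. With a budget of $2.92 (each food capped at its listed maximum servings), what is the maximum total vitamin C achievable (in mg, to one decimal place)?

Vitamin C per dollar: bell pepper 132, kale 100, strawberries 50, banana 45, carrots 22.5.
Take 2 servings of bell pepper: spends $2.50, +330.0 mg vitamin C (running total 330.0 mg).
Take 0.6 servings of kale: spends $0.42, +42.0 mg vitamin C (running total 372.0 mg).
Greedy by best ratio exhausts the cost allowance optimally: 372.0 mg.

372.0 mg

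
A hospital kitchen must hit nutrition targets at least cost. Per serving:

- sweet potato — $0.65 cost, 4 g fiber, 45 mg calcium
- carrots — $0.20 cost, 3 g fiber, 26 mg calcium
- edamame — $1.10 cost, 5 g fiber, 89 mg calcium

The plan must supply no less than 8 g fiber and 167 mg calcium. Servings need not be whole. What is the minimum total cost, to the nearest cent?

An LP optimum is at a vertex; with two nutrient constraints at most two foods are used. Check each candidate.
sweet potato only: max(8/4, 167/45) = 3.711 servings → $2.41.
carrots only: max(8/3, 167/26) = 6.423 servings → $1.28.
edamame only: max(8/5, 167/89) = 1.876 servings → $2.06.
sweet potato + carrots: intersection lies outside the first quadrant.
sweet potato + edamame: intersection lies outside the first quadrant.
carrots + edamame: the both-tight solution has a negative serving — not a feasible corner.
So the least-cost plan costs $1.28.

$1.28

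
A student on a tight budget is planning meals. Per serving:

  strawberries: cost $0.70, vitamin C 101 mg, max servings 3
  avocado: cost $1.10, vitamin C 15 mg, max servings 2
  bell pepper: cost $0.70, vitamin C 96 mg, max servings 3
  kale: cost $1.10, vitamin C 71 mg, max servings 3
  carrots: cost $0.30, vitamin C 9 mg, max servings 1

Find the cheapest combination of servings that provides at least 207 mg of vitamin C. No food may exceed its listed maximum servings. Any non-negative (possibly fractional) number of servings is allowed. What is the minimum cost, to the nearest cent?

Cost per mg of vitamin C: strawberries $0.0069, bell pepper $0.0073, kale $0.0155, carrots $0.0333, avocado $0.0733.
Take 2.05 servings of strawberries: +207.0 mg vitamin C for $1.43 (total $1.43, still need 0.0 mg).
Greedy by cheapest-per-mg is optimal for a single linear constraint, so the minimum cost is $1.43.

$1.43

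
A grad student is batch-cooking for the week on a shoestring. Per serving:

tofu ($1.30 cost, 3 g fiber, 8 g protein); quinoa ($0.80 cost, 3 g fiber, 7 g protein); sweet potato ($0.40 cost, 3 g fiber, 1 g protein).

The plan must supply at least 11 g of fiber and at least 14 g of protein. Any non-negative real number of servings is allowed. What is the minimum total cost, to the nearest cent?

$2.16

Two binding constraints pin down two serving amounts, so the optimal mix uses at most two foods. The candidates are each food alone (scaled to the tighter of fiber/protein) and each pair with both constraints tight.
tofu only: max(11/3, 14/8) = 3.667 servings → $4.77.
quinoa only: max(11/3, 14/7) = 3.667 servings → $2.93.
sweet potato only: max(11/3, 14/1) = 14 servings → $5.60.
tofu + quinoa with both targets exact would need a negative amount; discard.
tofu + sweet potato with both tight: 1.476 servings and 2.19 servings → $2.80.
quinoa + sweet potato with both tight: 1.722 servings and 1.944 servings → $2.16.
The minimum over all feasible corners is $2.16.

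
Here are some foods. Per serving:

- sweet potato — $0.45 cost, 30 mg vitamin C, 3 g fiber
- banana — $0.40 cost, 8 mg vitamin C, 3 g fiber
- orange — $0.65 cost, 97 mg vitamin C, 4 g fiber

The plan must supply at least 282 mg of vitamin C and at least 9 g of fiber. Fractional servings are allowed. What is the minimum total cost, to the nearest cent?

$1.89

Minimising a linear cost over {vitamin C ≥ 282, fiber ≥ 9, servings ≥ 0} — the optimum is at a vertex, using one or two foods.
sweet potato only: max(282/30, 9/3) = 9.4 servings → $4.23.
banana only: max(282/8, 9/3) = 35.25 servings → $14.10.
orange only: max(282/97, 9/4) = 2.907 servings → $1.89.
sweet potato + banana: the both-tight solution has a negative serving — not a feasible corner.
sweet potato + orange: the both-tight solution has a negative serving — not a feasible corner.
banana + orange with both targets exact would need a negative amount; discard.
Cheapest feasible corner: $1.89.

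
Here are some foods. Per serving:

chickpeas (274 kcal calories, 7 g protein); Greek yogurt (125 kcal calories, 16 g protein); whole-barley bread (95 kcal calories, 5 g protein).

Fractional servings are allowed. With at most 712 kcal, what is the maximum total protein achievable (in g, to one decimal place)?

91.1 g

Protein per kcal: Greek yogurt 0.128, whole-barley bread 0.05263, chickpeas 0.02555.
With no serving limits, spend the whole calories allowance on Greek yogurt: 712 kcal / 125 kcal × 16 g = 91.1 g.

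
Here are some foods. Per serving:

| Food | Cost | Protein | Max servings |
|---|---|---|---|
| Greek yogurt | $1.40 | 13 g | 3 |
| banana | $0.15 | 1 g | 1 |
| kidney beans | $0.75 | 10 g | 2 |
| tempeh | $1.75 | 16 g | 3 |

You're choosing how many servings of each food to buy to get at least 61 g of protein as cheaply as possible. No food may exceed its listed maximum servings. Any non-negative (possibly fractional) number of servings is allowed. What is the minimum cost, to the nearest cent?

Cost per g of protein: kidney beans $0.0750, Greek yogurt $0.1077, tempeh $0.1094, banana $0.1500.
Take 2 servings of kidney beans: +20.0 g protein for $1.50 (total $1.50, still need 41.0 g).
Take 3 servings of Greek yogurt: +39.0 g protein for $4.20 (total $5.70, still need 2.0 g).
Take 0.125 servings of tempeh: +2.0 g protein for $0.22 (total $5.92, still need 0.0 g).
Filling from the cheapest source first is optimal under one linear minimum: $5.92.

$5.92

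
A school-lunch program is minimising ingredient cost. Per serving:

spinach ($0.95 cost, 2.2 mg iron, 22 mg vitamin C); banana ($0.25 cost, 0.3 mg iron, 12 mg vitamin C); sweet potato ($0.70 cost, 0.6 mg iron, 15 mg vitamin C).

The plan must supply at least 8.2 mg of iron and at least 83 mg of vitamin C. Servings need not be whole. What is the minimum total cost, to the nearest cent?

$3.55

An LP optimum is at a vertex; with two nutrient constraints at most two foods are used. Check each candidate.
spinach only: max(8.2/2.2, 83/22) = 3.773 servings → $3.58.
banana only: max(8.2/0.3, 83/12) = 27.33 servings → $6.83.
sweet potato only: max(8.2/0.6, 83/15) = 13.67 servings → $9.57.
spinach + banana with both tight: 3.712 servings and 0.1111 servings → $3.55.
spinach + sweet potato with both tight: 3.697 servings and 0.1111 servings → $3.59.
banana + sweet potato with both targets exact would need a negative amount; discard.
The minimum over all feasible corners is $3.55.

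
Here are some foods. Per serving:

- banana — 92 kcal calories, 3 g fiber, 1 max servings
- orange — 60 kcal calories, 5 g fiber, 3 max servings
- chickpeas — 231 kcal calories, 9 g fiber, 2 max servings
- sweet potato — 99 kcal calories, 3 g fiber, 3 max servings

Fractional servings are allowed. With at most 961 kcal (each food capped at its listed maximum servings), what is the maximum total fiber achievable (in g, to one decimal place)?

42.9 g

Fiber per kcal: orange 0.08333, chickpeas 0.03896, banana 0.03261, sweet potato 0.0303.
Take 3 servings of orange: uses 180 kcal, +15.0 g fiber (running total 15.0 g).
Take 2 servings of chickpeas: uses 462 kcal, +18.0 g fiber (running total 33.0 g).
Take 1 serving of banana: uses 92 kcal, +3.0 g fiber (running total 36.0 g).
Take 2.293 servings of sweet potato: uses 227 kcal, +6.9 g fiber (running total 42.9 g).
Filling greedily by fiber-per-kcal is optimal for one linear limit, giving 42.9 g.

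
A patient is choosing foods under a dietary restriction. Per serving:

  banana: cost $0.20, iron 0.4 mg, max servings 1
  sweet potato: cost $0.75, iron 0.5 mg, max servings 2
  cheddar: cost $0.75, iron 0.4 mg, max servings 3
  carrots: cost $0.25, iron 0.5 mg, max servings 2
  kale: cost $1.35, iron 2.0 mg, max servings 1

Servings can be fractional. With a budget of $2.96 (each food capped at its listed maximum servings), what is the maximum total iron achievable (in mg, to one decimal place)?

4.0 mg

Iron per dollar: banana 2, carrots 2, kale 1.481, sweet potato 0.6667, cheddar 0.5333.
Take 1 serving of banana: spends $0.20, +0.4 mg iron (running total 0.4 mg).
Take 2 servings of carrots: spends $0.50, +1.0 mg iron (running total 1.4 mg).
Take 1 serving of kale: spends $1.35, +2.0 mg iron (running total 3.4 mg).
Take 1.213 servings of sweet potato: spends $0.91, +0.6 mg iron (running total 4.0 mg).
Greedy by best ratio exhausts the cost allowance optimally: 4.0 mg.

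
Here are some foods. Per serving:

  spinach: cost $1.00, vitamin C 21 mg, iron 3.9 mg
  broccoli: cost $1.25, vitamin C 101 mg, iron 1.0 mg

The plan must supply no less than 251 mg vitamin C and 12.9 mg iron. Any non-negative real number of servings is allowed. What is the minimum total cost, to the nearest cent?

$5.19

With two linear requirements the optimum uses one or two foods; enumerate the corners.
spinach only: max(251/21, 12.9/3.9) = 11.95 servings → $11.95.
broccoli only: max(251/101, 12.9/1.0) = 12.9 servings → $16.12.
spinach + broccoli with both tight: 2.821 servings and 1.899 servings → $5.19.
The minimum over all feasible corners is $5.19.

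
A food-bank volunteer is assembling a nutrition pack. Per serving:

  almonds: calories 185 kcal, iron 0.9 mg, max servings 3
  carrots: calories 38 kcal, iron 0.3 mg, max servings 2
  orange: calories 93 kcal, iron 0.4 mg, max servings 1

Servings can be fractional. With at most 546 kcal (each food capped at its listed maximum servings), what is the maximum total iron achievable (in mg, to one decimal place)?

2.9 mg

Iron per kcal: carrots 0.007895, almonds 0.004865, orange 0.004301.
Take 2 servings of carrots: uses 76 kcal, +0.6 mg iron (running total 0.6 mg).
Take 2.541 servings of almonds: uses 470 kcal, +2.3 mg iron (running total 2.9 mg).
Filling greedily by iron-per-kcal is optimal for one linear limit, giving 2.9 mg.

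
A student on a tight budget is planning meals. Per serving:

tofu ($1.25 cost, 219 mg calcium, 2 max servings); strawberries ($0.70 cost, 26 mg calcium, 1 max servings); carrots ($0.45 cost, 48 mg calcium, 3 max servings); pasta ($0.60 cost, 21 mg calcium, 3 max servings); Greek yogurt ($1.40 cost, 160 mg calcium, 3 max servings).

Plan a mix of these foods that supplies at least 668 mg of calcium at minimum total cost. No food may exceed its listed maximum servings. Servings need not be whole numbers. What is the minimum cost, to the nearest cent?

$4.51

Cost per mg of calcium: tofu $0.0057, Greek yogurt $0.0088, carrots $0.0094, strawberries $0.0269, pasta $0.0286.
Take 2 servings of tofu: +438.0 mg calcium for $2.50 (total $2.50, still need 230.0 mg).
Take 1.438 servings of Greek yogurt: +230.0 mg calcium for $2.01 (total $4.51, still need 0.0 mg).
Filling from the cheapest source first is optimal under one linear minimum: $4.51.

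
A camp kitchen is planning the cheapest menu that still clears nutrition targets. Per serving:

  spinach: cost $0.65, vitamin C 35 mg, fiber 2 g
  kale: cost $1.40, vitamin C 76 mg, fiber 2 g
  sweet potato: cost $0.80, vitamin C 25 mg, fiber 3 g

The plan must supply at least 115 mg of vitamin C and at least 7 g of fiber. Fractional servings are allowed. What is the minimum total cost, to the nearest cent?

$2.23

For a min-cost LP with two ≥-constraints, a basic feasible solution has at most two positive variables.
spinach only: max(115/35, 7/2) = 3.5 servings → $2.27.
kale only: max(115/76, 7/2) = 3.5 servings → $4.90.
sweet potato only: max(115/25, 7/3) = 4.6 servings → $3.68.
spinach + kale with both targets exact would need a negative amount; discard.
spinach + sweet potato with both tight: 3.091 servings and 0.2727 servings → $2.23.
kale + sweet potato with both tight: 0.9551 servings and 1.697 servings → $2.69.
The minimum over all feasible corners is $2.23.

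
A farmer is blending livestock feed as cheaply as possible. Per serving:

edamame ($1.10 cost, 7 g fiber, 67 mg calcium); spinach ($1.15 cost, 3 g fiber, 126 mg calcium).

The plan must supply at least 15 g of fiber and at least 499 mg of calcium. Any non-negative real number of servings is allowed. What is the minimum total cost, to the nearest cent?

$4.84

Minimising a linear cost over {fiber ≥ 15, calcium ≥ 499, servings ≥ 0} — the optimum is at a vertex, using one or two foods.
edamame only: max(15/7, 499/67) = 7.448 servings → $8.19.
spinach only: max(15/3, 499/126) = 5 servings → $5.75.
edamame + spinach with both tight: 0.5771 servings and 3.653 servings → $4.84.
The minimum over all feasible corners is $4.84.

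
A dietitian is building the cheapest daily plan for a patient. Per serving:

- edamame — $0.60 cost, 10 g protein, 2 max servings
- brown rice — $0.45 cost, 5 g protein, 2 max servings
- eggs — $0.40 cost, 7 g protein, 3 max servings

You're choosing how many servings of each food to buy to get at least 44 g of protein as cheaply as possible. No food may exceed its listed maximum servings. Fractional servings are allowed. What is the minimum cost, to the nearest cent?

$2.67

Cost per g of protein: eggs $0.0571, edamame $0.0600, brown rice $0.0900.
Take 3 servings of eggs: +21.0 g protein for $1.20 (total $1.20, still need 23.0 g).
Take 2 servings of edamame: +20.0 g protein for $1.20 (total $2.40, still need 3.0 g).
Take 0.6 servings of brown rice: +3.0 g protein for $0.27 (total $2.67, still need 0.0 g).
Filling from the cheapest source first is optimal under one linear minimum: $2.67.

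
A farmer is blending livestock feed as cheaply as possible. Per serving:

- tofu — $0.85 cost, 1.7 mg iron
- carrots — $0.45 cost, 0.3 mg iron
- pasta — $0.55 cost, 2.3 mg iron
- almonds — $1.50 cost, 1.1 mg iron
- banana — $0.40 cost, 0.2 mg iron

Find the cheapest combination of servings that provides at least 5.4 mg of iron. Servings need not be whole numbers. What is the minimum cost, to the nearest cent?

Cost per mg of iron: pasta $0.2391, tofu $0.5000, almonds $1.3636, carrots $1.5000, banana $2.0000.
With no serving limits, use only pasta: 5.4 mg / 2.3 mg = 2.348 servings × $0.55 = $1.29.

$1.29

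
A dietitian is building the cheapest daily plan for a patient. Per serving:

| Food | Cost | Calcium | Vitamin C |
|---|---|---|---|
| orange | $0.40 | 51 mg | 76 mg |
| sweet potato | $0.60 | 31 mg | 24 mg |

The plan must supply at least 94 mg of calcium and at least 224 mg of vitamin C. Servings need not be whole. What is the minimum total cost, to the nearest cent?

$1.18

Check every corner: each single food scaled to meet both minima, and each pair solved so both constraints bind.
orange only: max(94/51, 224/76) = 2.947 servings → $1.18.
sweet potato only: max(94/31, 224/24) = 9.333 servings → $5.60.
orange + sweet potato with both targets exact would need a negative amount; discard.
Cheapest feasible corner: $1.18.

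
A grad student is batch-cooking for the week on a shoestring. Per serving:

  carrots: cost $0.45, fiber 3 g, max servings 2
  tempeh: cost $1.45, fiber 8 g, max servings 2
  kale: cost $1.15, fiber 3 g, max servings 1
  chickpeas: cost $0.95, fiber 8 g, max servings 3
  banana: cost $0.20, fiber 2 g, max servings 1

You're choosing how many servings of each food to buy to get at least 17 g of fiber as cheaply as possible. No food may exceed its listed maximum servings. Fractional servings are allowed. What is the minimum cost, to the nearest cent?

$1.98

Cost per g of fiber: banana $0.1000, chickpeas $0.1187, carrots $0.1500, tempeh $0.1812, kale $0.3833.
Take 1 serving of banana: +2.0 g fiber for $0.20 (total $0.20, still need 15.0 g).
Take 1.875 servings of chickpeas: +15.0 g fiber for $1.78 (total $1.98, still need 0.0 g).
Filling from the cheapest source first is optimal under one linear minimum: $1.98.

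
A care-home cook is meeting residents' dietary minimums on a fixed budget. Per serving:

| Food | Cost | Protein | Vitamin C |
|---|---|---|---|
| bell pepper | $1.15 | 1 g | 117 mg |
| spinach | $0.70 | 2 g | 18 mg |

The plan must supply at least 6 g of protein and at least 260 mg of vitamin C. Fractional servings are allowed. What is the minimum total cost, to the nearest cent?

A basic optimal solution has at most two foods positive. Try each food alone and each pair with both targets met exactly.
bell pepper only: max(6/1, 260/117) = 6 servings → $6.90.
spinach only: max(6/2, 260/18) = 14.44 servings → $10.11.
bell pepper + spinach with both tight: 1.907 servings and 2.046 servings → $3.63.
The minimum over all feasible corners is $3.63.

$3.63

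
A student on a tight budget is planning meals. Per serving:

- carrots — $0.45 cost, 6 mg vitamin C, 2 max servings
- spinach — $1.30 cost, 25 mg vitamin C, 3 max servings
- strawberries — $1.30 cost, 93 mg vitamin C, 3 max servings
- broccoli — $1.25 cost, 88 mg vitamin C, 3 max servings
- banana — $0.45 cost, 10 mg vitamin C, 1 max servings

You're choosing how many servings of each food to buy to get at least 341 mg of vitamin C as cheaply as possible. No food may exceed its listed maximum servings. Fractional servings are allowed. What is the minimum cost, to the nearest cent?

$4.78

Cost per mg of vitamin C: strawberries $0.0140, broccoli $0.0142, banana $0.0450, spinach $0.0520, carrots $0.0750.
Take 3 servings of strawberries: +279.0 mg vitamin C for $3.90 (total $3.90, still need 62.0 mg).
Take 0.7045 servings of broccoli: +62.0 mg vitamin C for $0.88 (total $4.78, still need 0.0 mg).
Greedy by cheapest-per-mg is optimal for a single linear constraint, so the minimum cost is $4.78.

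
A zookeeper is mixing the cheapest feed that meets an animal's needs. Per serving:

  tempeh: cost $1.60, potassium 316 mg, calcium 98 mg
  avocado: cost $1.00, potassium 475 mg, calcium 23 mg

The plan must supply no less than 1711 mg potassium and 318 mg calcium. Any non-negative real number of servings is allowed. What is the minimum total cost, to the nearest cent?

$6.26

With two linear requirements the optimum uses one or two foods; enumerate the corners.
tempeh only: max(1711/316, 318/98) = 5.415 servings → $8.66.
avocado only: max(1711/475, 318/23) = 13.83 servings → $13.83.
tempeh + avocado with both tight: 2.843 servings and 1.71 servings → $6.26.
Cheapest feasible corner: $6.26.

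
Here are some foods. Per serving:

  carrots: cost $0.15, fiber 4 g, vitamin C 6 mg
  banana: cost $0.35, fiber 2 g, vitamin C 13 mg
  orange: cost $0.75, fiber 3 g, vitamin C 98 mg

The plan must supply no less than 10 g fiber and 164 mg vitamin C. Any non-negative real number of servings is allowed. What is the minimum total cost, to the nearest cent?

$1.39

An LP optimum is at a vertex; with two nutrient constraints at most two foods are used. Check each candidate.
carrots only: max(10/4, 164/6) = 27.33 servings → $4.10.
banana only: max(10/2, 164/13) = 12.62 servings → $4.42.
orange only: max(10/3, 164/98) = 3.333 servings → $2.50.
carrots + banana: intersection lies outside the first quadrant.
carrots + orange with both tight: 1.305 servings and 1.594 servings → $1.39.
banana + orange with both tight: 3.108 servings and 1.261 servings → $2.03.
So the least-cost plan costs $1.39.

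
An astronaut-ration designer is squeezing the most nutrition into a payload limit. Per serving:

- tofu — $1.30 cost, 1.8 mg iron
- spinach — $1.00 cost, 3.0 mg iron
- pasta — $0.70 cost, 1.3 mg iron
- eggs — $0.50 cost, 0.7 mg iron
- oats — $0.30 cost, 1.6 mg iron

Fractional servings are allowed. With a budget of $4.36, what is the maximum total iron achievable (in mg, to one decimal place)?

23.3 mg

Iron per dollar: oats 5.333, spinach 3, pasta 1.857, eggs 1.4, tofu 1.385.
With no serving limits, spend the whole cost allowance on oats: $4.36 / $0.30 × 1.6 mg = 23.3 mg.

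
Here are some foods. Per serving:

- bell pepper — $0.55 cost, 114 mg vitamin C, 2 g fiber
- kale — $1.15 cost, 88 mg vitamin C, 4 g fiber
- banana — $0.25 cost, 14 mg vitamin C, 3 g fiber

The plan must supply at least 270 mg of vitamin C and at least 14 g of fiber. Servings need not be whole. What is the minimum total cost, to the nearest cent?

$1.92

A basic optimal solution has at most two foods positive. Try each food alone and each pair with both targets met exactly.
bell pepper only: max(270/114, 14/2) = 7 servings → $3.85.
kale only: max(270/88, 14/4) = 3.5 servings → $4.03.
banana only: max(270/14, 14/3) = 19.29 servings → $4.82.
bell pepper + kale: the both-tight solution has a negative serving — not a feasible corner.
bell pepper + banana with both tight: 1.955 servings and 3.363 servings → $1.92.
kale + banana with both tight: 2.952 servings and 0.7308 servings → $3.58.
So the least-cost plan costs $1.92.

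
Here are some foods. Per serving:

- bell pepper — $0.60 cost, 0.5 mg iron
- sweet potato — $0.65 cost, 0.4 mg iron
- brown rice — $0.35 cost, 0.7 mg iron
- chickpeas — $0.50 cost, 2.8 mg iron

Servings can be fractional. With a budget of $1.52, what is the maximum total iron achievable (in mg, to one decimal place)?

8.5 mg

Iron per dollar: chickpeas 5.6, brown rice 2, bell pepper 0.8333, sweet potato 0.6154.
With no serving limits, spend the whole cost allowance on chickpeas: $1.52 / $0.50 × 2.8 mg = 8.5 mg.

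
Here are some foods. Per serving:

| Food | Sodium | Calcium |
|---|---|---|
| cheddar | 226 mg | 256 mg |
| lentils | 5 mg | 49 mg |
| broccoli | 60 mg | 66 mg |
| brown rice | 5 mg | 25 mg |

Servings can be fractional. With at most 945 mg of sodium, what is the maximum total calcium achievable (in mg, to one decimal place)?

9261.0 mg

Calcium per mg sodium: lentils 9.8, brown rice 5, cheddar 1.133, broccoli 1.1.
With no serving limits, spend the whole sodium allowance on lentils: 945 mg / 5 mg × 49 mg = 9261.0 mg.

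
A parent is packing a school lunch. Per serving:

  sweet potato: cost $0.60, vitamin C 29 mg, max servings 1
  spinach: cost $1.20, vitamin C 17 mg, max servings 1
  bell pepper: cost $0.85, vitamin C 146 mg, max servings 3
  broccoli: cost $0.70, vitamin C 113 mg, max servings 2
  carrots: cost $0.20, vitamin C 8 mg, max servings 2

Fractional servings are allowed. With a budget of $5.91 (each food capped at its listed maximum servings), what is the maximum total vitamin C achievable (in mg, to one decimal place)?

722.6 mg

Vitamin C per dollar: bell pepper 171.8, broccoli 161.4, sweet potato 48.33, carrots 40, spinach 14.17.
Take 3 servings of bell pepper: spends $2.55, +438.0 mg vitamin C (running total 438.0 mg).
Take 2 servings of broccoli: spends $1.40, +226.0 mg vitamin C (running total 664.0 mg).
Take 1 serving of sweet potato: spends $0.60, +29.0 mg vitamin C (running total 693.0 mg).
Take 2 servings of carrots: spends $0.40, +16.0 mg vitamin C (running total 709.0 mg).
Take 0.8 servings of spinach: spends $0.96, +13.6 mg vitamin C (running total 722.6 mg).
Filling greedily by vitamin C-per-dollar is optimal for one linear limit, giving 722.6 mg.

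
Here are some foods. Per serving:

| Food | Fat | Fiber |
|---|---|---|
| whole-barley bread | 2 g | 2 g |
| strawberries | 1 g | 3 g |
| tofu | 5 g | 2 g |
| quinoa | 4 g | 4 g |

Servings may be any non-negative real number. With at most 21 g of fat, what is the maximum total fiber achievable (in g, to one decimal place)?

Fiber per g fat: strawberries 3, whole-barley bread 1, quinoa 1, tofu 0.4.
With no serving limits, spend the whole fat allowance on strawberries: 21 g / 1 g × 3 g = 63.0 g.

63.0 g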